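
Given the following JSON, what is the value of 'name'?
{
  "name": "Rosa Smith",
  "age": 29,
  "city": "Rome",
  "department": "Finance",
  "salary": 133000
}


Looking up field 'name'
Value: Rosa Smith

Rosa Smith


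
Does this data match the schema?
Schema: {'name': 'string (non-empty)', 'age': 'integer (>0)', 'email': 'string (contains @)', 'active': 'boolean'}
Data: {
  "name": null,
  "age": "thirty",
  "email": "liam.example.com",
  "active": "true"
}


Validating each field against schema:
  name: FAIL (null is not a string)
  age: FAIL ("thirty" is not an integer)
  email: FAIL ("liam.example.com" does not contain @)
  active: FAIL ("true" is not a boolean)

Result: INVALID (4 errors: name, age, email, active)

INVALID (4 errors: name, age, email, active)


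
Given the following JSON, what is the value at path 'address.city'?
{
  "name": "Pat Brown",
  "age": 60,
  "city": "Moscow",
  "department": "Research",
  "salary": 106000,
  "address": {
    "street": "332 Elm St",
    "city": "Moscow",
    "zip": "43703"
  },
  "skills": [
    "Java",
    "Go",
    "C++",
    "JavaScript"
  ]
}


Query: address.city
Path: address -> city
Value: Moscow

Moscow


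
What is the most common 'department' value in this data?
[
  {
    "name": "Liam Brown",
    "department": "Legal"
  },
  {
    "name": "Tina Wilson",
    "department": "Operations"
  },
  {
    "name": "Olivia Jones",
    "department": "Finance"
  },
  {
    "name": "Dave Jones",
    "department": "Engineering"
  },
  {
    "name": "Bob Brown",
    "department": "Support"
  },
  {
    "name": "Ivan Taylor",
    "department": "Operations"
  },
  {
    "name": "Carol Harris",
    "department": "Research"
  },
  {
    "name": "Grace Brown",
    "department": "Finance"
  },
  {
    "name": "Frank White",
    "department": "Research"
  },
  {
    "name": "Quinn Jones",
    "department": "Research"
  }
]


Counting 'department' values across 10 records:

  Research: 3 ###
  Operations: 2 ##
  Finance: 2 ##
  Legal: 1 #
  Engineering: 1 #
  Support: 1 #

Most common: Research (3 times)

Research (3 times)


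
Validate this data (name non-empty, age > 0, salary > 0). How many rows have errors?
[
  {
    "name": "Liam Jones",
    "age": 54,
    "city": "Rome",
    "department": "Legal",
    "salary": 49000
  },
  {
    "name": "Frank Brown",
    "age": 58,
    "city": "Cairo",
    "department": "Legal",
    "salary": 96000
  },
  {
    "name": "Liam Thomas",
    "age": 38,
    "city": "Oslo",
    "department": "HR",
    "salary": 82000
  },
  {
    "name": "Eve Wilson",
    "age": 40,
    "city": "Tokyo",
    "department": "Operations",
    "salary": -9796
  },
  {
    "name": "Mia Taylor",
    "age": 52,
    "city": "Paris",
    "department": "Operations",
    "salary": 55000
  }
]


Validating 5 records:
Rules: name non-empty, age > 0, salary > 0

  Row 1 (Liam Jones): OK
  Row 2 (Frank Brown): OK
  Row 3 (Liam Thomas): OK
  Row 4 (Eve Wilson): negative salary: -9796
  Row 5 (Mia Taylor): OK

Total errors: 1

1 errors


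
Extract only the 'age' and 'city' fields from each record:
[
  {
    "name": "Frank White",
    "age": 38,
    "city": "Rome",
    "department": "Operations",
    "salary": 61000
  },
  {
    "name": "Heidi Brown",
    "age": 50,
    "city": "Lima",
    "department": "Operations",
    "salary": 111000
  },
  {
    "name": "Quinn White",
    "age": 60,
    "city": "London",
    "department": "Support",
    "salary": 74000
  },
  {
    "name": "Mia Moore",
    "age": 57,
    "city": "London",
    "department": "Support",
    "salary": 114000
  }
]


Original: 4 records with fields: name, age, city, department, salary
Keep: ['age', 'city']
Drop: ['name', 'department', 'salary']
Result: 4 records, 2 fields each

[
  {
    "age": 38,
    "city": "Rome"
  },
  {
    "age": 50,
    "city": "Lima"
  },
  {
    "age": 60,
    "city": "London"
  },
  {
    "age": 57,
    "city": "London"
  }
]


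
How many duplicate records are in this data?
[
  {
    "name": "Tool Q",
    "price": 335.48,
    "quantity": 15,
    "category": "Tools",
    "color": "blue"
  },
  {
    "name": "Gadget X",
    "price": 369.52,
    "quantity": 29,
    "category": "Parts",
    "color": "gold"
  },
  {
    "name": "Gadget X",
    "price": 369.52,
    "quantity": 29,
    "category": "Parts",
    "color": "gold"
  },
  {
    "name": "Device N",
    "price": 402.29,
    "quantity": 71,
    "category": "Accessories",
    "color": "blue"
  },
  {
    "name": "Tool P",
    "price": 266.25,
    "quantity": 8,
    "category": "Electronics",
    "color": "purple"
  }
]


Checking 5 records for duplicates:

  Row 1: Tool Q ($335.48, qty 15)
  Row 2: Gadget X ($369.52, qty 29)
  Row 3: Gadget X ($369.52, qty 29) <-- DUPLICATE
  Row 4: Device N ($402.29, qty 71)
  Row 5: Tool P ($266.25, qty 8)

Duplicates found: 1
Unique records: 4

1 duplicates, 4 unique


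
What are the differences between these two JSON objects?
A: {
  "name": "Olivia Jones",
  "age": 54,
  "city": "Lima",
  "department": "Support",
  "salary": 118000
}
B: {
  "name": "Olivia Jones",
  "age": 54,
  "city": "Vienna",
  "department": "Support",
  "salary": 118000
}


Comparing each field (in key order):
  name: same
  age: same
  city: DIFFERENT
  department: same
  salary: same
Differences:
  city: Lima -> Vienna

1 field(s) changed

1 change: city


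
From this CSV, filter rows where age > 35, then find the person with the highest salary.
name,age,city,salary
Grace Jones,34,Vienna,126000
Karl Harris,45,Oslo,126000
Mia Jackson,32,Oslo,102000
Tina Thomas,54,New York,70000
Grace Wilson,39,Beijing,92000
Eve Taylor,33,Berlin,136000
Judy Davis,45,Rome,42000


Filter: age > 35
Sort by: salary (descending)

Filtered records (4):
  Karl Harris, age 45, salary $126000
  Grace Wilson, age 39, salary $92000
  Tina Thomas, age 54, salary $70000
  Judy Davis, age 45, salary $42000

Highest salary: Karl Harris ($126000)

Karl Harris


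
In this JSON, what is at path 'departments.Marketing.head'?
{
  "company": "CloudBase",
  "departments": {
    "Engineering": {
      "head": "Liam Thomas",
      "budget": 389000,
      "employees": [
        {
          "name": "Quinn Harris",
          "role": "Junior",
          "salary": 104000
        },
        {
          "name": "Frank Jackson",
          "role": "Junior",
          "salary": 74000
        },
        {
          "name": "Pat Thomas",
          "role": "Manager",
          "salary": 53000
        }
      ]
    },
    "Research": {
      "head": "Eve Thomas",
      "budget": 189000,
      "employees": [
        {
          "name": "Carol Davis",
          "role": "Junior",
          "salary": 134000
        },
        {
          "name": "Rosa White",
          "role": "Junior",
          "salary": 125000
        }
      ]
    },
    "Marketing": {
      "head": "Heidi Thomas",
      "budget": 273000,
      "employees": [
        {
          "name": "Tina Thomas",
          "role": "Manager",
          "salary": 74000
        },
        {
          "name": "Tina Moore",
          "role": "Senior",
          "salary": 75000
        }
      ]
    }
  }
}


Path: departments.Marketing.head

Navigate:
  -> departments
  -> Marketing
  -> head = 'Heidi Thomas'

Heidi Thomas


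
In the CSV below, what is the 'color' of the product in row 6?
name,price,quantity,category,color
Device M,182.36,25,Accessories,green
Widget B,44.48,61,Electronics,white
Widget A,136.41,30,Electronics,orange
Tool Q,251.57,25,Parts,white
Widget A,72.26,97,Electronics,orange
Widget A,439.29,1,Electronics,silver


Query: Row 6 ('Widget A'), column 'color'
Value: silver

silver


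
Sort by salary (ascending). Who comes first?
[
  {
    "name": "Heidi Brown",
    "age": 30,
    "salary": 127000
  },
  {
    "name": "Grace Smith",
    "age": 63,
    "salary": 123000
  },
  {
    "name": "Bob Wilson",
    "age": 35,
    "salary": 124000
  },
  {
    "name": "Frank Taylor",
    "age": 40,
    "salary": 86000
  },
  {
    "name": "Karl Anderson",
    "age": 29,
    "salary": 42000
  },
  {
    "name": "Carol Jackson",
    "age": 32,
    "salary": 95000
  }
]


Sort by: salary (ascending)

Sorted order:
  1. Karl Anderson (salary = 42000)
  2. Frank Taylor (salary = 86000)
  3. Carol Jackson (salary = 95000)
  4. Grace Smith (salary = 123000)
  5. Bob Wilson (salary = 124000)
  6. Heidi Brown (salary = 127000)

First: Karl Anderson

Karl Anderson


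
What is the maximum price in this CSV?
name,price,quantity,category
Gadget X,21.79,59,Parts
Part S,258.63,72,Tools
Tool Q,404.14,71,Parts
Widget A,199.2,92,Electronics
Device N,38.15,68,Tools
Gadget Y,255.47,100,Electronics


Computing maximum price:
Values: [21.79, 258.63, 404.14, 199.2, 38.15, 255.47]
Max = 404.14

404.14


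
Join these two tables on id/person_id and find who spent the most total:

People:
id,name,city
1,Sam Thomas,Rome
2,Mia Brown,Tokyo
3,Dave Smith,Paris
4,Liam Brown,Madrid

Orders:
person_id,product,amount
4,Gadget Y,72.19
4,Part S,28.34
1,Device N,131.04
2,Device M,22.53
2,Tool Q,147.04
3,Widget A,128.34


Join on: people.id = orders.person_id

Joined rows:
  Liam Brown (Madrid) bought Gadget Y for $72.19
  Liam Brown (Madrid) bought Part S for $28.34
  Sam Thomas (Rome) bought Device N for $131.04
  Mia Brown (Tokyo) bought Device M for $22.53
  Mia Brown (Tokyo) bought Tool Q for $147.04
  Dave Smith (Paris) bought Widget A for $128.34

Total per person:
  Mia Brown: $169.57
  Sam Thomas: $131.04
  Dave Smith: $128.34
  Liam Brown: $100.53

Top spender: Mia Brown ($169.57)

Mia Brown ($169.57)


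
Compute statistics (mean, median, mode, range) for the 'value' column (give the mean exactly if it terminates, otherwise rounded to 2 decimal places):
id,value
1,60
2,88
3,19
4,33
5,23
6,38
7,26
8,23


Data: [60, 88, 19, 33, 23, 38, 26, 23]
Count: 8
Sum: 310
Mean: 310/8 = 38.75
Sorted: [19, 23, 23, 26, 33, 38, 60, 88]
Median: 29.5
Mode: 23 (2 times)
Range: 88 - 19 = 69
Min: 19, Max: 88

mean=38.75, median=29.5, mode=23, range=69


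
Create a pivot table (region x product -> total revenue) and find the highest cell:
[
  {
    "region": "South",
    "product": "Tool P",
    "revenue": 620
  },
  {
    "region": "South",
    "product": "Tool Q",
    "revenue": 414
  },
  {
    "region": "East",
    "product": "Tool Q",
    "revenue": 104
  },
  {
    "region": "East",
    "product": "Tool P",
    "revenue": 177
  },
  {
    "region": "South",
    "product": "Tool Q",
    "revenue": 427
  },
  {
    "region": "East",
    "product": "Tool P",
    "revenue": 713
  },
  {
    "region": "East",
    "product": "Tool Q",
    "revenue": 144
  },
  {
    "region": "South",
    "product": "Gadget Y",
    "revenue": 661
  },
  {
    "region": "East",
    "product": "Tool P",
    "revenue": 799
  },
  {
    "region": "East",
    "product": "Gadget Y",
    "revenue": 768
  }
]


Pivot: region (rows) x product (columns) -> total revenue

     Gadget Y      Tool P        Tool Q      
East           768          1689           248  
South          661           620           841  

Highest: East / Tool P = $1689

East / Tool P = $1689


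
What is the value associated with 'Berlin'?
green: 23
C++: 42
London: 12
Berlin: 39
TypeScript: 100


Looking up key 'Berlin'
Value: 39

39


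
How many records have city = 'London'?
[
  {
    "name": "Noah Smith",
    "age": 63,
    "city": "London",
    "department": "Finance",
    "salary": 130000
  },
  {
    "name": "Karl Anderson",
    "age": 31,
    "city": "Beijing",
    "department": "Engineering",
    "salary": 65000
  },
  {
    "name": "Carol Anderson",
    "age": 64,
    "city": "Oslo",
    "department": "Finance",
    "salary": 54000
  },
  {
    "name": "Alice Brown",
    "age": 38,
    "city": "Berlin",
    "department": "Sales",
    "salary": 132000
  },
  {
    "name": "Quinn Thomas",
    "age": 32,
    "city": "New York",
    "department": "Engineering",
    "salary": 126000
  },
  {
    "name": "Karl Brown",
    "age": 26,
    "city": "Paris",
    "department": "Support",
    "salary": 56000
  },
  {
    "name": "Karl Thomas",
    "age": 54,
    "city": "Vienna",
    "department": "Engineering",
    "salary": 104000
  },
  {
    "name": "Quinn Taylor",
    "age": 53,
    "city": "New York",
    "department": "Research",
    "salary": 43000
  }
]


Data: 8 records
Condition: city = 'London'

Checking each record:
  Noah Smith: London MATCH
  Karl Anderson: Beijing
  Carol Anderson: Oslo
  Alice Brown: Berlin
  Quinn Thomas: New York
  Karl Brown: Paris
  Karl Thomas: Vienna
  Quinn Taylor: New York

Count: 1

1


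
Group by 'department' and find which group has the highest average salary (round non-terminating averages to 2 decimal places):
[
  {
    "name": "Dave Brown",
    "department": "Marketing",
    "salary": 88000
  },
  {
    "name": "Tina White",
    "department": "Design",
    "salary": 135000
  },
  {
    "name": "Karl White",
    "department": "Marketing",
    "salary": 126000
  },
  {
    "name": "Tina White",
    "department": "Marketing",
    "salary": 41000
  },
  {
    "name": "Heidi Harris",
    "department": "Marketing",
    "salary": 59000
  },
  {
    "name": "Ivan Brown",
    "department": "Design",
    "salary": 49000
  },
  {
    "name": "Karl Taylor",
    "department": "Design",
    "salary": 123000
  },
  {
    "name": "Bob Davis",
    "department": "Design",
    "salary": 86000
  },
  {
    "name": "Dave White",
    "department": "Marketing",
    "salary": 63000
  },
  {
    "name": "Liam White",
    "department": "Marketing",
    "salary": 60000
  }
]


Group by: department

Groups:
  Design: 4 people, avg salary = 393000/4 = $98250
  Marketing: 6 people, avg salary = 437000/6 ≈ $72833.33

Highest average salary: Design ($98250)

Design ($98250)


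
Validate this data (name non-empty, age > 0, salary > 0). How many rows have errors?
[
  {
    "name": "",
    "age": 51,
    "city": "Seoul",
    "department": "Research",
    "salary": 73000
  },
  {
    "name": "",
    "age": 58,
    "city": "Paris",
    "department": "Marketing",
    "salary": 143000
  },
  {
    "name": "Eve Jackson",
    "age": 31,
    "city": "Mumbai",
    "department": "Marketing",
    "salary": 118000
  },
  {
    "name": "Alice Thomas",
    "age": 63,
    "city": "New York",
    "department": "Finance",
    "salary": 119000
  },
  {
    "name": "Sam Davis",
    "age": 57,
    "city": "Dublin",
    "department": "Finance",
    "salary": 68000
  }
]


Validating 5 records:
Rules: name non-empty, age > 0, salary > 0

  Row 1 (???): empty name
  Row 2 (???): empty name
  Row 3 (Eve Jackson): OK
  Row 4 (Alice Thomas): OK
  Row 5 (Sam Davis): OK

Total errors: 2

2 errors


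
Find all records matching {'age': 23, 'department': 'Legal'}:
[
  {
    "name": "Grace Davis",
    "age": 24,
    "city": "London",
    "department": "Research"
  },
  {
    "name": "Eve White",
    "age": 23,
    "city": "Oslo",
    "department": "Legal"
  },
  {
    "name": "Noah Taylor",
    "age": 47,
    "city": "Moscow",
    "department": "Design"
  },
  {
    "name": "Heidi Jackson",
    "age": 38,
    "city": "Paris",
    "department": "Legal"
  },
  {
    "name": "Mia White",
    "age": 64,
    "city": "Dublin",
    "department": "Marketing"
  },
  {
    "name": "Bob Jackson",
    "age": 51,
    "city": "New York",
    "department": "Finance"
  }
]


Search criteria: {'age': 23, 'department': 'Legal'}

Checking 6 records:
  Grace Davis: {age: 24, department: Research}
  Eve White: {age: 23, department: Legal} <-- MATCH
  Noah Taylor: {age: 47, department: Design}
  Heidi Jackson: {age: 38, department: Legal}
  Mia White: {age: 64, department: Marketing}
  Bob Jackson: {age: 51, department: Finance}

Matches: ["Eve White"]

["Eve White"]


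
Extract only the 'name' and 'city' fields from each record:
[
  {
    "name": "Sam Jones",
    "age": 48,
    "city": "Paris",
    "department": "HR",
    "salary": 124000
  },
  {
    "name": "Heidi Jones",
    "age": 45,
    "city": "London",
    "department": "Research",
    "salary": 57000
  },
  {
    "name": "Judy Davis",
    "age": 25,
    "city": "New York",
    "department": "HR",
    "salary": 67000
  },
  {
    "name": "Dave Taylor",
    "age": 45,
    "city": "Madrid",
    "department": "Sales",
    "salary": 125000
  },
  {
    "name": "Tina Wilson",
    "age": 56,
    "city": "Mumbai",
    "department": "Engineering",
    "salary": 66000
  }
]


Original: 5 records with fields: name, age, city, department, salary
Keep: ['name', 'city']
Drop: ['age', 'department', 'salary']
Result: 5 records, 2 fields each

[
  {
    "name": "Sam Jones",
    "city": "Paris"
  },
  {
    "name": "Heidi Jones",
    "city": "London"
  },
  {
    "name": "Judy Davis",
    "city": "New York"
  },
  {
    "name": "Dave Taylor",
    "city": "Madrid"
  },
  {
    "name": "Tina Wilson",
    "city": "Mumbai"
  }
]


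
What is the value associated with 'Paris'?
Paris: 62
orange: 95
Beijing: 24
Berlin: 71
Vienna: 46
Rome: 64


Looking up key 'Paris'
Value: 62

62


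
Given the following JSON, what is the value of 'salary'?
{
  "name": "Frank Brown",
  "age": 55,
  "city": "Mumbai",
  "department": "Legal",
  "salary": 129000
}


Looking up field 'salary'
Value: 129000

129000


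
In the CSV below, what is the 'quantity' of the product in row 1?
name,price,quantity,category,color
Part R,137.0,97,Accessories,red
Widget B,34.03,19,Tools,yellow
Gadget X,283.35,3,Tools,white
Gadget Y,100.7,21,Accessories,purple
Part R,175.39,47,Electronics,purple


Query: Row 1 ('Part R'), column 'quantity'
Value: 97

97


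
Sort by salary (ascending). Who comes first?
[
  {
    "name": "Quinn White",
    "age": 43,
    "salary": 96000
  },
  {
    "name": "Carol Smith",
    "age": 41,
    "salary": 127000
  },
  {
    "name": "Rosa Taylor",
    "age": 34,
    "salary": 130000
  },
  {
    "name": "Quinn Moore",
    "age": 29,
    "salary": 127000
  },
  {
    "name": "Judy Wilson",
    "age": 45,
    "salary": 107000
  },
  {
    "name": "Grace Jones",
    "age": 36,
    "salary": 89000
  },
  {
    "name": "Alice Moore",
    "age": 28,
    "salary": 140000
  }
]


Sort by: salary (ascending)

Sorted order:
  1. Grace Jones (salary = 89000)
  2. Quinn White (salary = 96000)
  3. Judy Wilson (salary = 107000)
  4. Carol Smith (salary = 127000)
  5. Quinn Moore (salary = 127000)
  6. Rosa Taylor (salary = 130000)
  7. Alice Moore (salary = 140000)

First: Grace Jones

Grace Jones


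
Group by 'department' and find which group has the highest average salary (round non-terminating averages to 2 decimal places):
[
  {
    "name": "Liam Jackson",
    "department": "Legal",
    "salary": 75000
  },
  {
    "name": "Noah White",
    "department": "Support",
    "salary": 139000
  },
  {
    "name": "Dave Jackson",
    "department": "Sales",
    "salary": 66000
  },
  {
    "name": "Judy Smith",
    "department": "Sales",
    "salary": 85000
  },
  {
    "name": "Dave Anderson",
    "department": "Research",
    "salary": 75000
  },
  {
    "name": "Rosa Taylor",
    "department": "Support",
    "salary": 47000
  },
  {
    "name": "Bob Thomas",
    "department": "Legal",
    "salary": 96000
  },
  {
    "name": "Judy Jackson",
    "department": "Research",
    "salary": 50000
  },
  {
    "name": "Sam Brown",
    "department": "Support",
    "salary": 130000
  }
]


Group by: department

Groups:
  Legal: 2 people, avg salary = 171000/2 = $85500
  Research: 2 people, avg salary = 125000/2 = $62500
  Sales: 2 people, avg salary = 151000/2 = $75500
  Support: 3 people, avg salary = 316000/3 ≈ $105333.33

Highest average salary: Support (≈$105333.33)

Support (≈$105333.33)


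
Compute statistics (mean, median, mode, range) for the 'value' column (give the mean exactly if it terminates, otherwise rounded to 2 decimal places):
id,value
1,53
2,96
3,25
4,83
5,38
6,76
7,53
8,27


Data: [53, 96, 25, 83, 38, 76, 53, 27]
Count: 8
Sum: 451
Mean: 451/8 = 56.375
Sorted: [25, 27, 38, 53, 53, 76, 83, 96]
Median: 53.0
Mode: 53 (2 times)
Range: 96 - 25 = 71
Min: 25, Max: 96

mean=56.375, median=53.0, mode=53, range=71


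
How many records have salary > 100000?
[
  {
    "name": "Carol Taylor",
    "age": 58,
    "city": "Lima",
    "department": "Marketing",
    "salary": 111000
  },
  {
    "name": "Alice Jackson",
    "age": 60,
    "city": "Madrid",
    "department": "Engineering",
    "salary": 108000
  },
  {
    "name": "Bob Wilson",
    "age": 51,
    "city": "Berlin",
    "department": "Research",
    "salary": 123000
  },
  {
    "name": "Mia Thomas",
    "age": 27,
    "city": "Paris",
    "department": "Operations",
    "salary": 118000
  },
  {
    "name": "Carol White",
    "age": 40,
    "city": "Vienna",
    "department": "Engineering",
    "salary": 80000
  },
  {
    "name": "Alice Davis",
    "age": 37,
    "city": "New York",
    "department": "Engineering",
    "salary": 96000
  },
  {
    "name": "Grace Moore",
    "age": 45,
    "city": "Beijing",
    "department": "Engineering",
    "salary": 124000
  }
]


Data: 7 records
Condition: salary > 100000

Checking each record:
  Carol Taylor: 111000 MATCH
  Alice Jackson: 108000 MATCH
  Bob Wilson: 123000 MATCH
  Mia Thomas: 118000 MATCH
  Carol White: 80000
  Alice Davis: 96000
  Grace Moore: 124000 MATCH

Count: 5

5


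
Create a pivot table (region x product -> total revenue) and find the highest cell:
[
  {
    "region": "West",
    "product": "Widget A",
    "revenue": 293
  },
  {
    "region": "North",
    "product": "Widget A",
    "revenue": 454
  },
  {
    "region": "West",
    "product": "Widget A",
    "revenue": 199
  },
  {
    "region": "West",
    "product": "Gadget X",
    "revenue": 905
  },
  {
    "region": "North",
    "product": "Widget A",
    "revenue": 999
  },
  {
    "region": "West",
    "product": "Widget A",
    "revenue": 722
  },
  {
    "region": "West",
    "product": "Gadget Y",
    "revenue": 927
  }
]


Pivot: region (rows) x product (columns) -> total revenue

     Gadget X      Gadget Y      Widget A    
North            0             0          1453  
West           905           927          1214  

Highest: North / Widget A = $1453

North / Widget A = $1453


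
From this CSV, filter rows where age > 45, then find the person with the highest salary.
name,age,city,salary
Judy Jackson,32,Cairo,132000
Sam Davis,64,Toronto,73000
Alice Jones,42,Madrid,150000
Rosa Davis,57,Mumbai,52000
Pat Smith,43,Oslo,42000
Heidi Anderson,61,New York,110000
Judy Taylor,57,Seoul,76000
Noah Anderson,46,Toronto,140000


Filter: age > 45
Sort by: salary (descending)

Filtered records (5):
  Noah Anderson, age 46, salary $140000
  Heidi Anderson, age 61, salary $110000
  Judy Taylor, age 57, salary $76000
  Sam Davis, age 64, salary $73000
  Rosa Davis, age 57, salary $52000

Highest salary: Noah Anderson ($140000)

Noah Anderson


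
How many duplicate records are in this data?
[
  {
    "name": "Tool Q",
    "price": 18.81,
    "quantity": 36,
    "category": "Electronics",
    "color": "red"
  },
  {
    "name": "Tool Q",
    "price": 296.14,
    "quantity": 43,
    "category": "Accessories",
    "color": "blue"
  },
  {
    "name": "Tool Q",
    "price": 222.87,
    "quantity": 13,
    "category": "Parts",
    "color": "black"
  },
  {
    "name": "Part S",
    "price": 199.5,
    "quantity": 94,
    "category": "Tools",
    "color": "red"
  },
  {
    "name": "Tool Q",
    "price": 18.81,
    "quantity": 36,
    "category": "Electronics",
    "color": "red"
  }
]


Checking 5 records for duplicates:

  Row 1: Tool Q ($18.81, qty 36)
  Row 2: Tool Q ($296.14, qty 43)
  Row 3: Tool Q ($222.87, qty 13)
  Row 4: Part S ($199.5, qty 94)
  Row 5: Tool Q ($18.81, qty 36) <-- DUPLICATE

Duplicates found: 1
Unique records: 4

1 duplicates, 4 unique


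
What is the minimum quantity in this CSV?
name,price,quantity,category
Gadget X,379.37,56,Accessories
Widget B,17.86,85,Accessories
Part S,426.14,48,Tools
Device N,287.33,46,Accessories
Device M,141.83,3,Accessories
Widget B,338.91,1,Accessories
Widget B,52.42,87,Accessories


Computing minimum quantity:
Values: [56, 85, 48, 46, 3, 1, 87]
Min = 1

1


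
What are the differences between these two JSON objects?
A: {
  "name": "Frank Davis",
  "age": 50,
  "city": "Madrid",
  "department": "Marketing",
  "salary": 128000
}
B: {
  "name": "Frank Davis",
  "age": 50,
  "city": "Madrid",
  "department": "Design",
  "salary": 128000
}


Comparing each field (in key order):
  name: same
  age: same
  city: same
  department: DIFFERENT
  salary: same
Differences:
  department: Marketing -> Design

1 field(s) changed

1 change: department


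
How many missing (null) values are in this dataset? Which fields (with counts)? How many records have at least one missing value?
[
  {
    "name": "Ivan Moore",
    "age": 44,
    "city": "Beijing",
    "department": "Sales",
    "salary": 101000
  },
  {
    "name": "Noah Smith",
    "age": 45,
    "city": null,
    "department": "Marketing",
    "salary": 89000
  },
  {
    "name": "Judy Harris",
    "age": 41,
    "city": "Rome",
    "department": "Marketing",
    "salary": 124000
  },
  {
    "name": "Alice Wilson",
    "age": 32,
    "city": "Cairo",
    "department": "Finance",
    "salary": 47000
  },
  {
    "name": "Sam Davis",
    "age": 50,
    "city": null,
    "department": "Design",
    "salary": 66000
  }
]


Checking for missing (null) values in 5 records:

  Ivan Moore: complete
  Noah Smith: city
  Judy Harris: complete
  Alice Wilson: complete
  Sam Davis: city

Per field:
  name: 0 missing
  age: 0 missing
  city: 2 missing
  department: 0 missing
  salary: 0 missing

Total missing values: 2
Records with any missing: 2

2 missing values (city: 2); 2 incomplete records


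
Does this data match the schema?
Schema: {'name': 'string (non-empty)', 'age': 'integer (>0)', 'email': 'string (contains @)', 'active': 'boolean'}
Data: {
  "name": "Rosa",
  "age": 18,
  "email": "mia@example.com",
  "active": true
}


Validating each field against schema:
  name: OK (non-empty string)
  age: OK (positive integer)
  email: OK (string with @)
  active: OK (boolean)

Result: VALID

VALID


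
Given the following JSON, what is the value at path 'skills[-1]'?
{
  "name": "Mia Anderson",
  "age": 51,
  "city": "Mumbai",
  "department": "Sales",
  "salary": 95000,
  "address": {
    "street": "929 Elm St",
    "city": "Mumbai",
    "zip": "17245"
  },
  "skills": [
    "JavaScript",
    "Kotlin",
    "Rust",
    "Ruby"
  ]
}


Query: skills[-1]
Path: skills -> last element
Value: Ruby

Ruby


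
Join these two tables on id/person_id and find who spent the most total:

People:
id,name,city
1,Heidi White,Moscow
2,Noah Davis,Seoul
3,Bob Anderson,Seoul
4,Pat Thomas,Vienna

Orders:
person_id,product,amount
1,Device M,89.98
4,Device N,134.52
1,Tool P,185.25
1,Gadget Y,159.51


Join on: people.id = orders.person_id

Joined rows:
  Heidi White (Moscow) bought Device M for $89.98
  Pat Thomas (Vienna) bought Device N for $134.52
  Heidi White (Moscow) bought Tool P for $185.25
  Heidi White (Moscow) bought Gadget Y for $159.51

Total per person:
  Heidi White: $434.74
  Pat Thomas: $134.52

Top spender: Heidi White ($434.74)

Heidi White ($434.74)


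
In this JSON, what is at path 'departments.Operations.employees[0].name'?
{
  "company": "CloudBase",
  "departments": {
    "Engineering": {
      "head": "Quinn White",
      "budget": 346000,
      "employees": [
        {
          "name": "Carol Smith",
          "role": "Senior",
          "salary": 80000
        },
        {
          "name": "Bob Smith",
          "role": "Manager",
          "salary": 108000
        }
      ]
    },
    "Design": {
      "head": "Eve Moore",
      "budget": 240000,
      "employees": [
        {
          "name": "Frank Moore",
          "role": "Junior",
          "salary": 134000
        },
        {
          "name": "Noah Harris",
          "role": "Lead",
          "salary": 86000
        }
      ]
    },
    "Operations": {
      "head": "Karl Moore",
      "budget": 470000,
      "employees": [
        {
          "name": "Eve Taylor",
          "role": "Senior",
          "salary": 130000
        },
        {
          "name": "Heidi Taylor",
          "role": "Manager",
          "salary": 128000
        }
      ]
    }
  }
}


Path: departments.Operations.employees[0].name

Navigate:
  -> departments
  -> Operations
  -> employees[0].name = 'Eve Taylor'

Eve Taylor


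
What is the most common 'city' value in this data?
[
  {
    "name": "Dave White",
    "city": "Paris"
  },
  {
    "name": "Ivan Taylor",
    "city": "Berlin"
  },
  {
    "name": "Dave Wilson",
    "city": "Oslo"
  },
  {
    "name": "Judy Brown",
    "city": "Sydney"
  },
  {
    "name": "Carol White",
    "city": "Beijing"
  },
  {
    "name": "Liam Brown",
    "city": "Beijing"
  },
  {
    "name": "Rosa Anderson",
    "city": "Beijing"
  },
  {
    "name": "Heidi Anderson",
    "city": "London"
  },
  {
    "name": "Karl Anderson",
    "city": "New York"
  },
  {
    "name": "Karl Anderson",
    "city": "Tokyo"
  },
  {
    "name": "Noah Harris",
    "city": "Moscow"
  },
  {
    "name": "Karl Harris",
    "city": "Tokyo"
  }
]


Counting 'city' values across 12 records:

  Beijing: 3 ###
  Tokyo: 2 ##
  Paris: 1 #
  Berlin: 1 #
  Oslo: 1 #
  Sydney: 1 #
  London: 1 #
  New York: 1 #
  Moscow: 1 #

Most common: Beijing (3 times)

Beijing (3 times)


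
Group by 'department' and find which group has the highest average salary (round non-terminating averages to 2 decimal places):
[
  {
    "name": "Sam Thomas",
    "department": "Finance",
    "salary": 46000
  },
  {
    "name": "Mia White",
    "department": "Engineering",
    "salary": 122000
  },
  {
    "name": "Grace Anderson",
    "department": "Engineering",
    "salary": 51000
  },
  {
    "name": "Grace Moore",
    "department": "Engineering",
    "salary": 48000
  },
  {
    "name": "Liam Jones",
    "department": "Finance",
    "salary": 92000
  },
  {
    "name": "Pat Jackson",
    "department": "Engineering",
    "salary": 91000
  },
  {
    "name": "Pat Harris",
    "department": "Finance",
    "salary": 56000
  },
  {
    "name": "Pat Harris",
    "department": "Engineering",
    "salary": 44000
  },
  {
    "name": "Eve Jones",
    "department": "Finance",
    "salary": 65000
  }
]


Group by: department

Groups:
  Engineering: 5 people, avg salary = 356000/5 = $71200
  Finance: 4 people, avg salary = 259000/4 = $64750

Highest average salary: Engineering ($71200)

Engineering ($71200)


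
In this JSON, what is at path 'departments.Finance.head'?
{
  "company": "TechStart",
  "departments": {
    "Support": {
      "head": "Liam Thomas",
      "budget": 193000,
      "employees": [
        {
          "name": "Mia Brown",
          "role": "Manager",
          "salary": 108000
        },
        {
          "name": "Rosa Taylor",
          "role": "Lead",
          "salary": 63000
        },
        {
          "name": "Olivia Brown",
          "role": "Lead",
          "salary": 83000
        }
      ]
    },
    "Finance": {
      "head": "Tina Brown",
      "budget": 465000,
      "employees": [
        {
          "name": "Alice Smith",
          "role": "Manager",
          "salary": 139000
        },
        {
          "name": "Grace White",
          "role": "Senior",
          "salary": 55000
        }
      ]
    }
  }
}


Path: departments.Finance.head

Navigate:
  -> departments
  -> Finance
  -> head = 'Tina Brown'

Tina Brown


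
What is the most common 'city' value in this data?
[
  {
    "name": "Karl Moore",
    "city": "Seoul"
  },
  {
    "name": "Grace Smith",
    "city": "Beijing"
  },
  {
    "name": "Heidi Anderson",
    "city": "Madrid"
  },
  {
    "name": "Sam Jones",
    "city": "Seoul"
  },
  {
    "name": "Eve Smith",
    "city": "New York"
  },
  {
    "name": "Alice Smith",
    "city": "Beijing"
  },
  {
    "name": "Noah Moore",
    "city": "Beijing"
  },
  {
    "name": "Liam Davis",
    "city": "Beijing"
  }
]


Counting 'city' values across 8 records:

  Beijing: 4 ####
  Seoul: 2 ##
  Madrid: 1 #
  New York: 1 #

Most common: Beijing (4 times)

Beijing (4 times)


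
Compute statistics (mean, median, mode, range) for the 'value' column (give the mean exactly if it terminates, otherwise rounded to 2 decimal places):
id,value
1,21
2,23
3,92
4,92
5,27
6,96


Data: [21, 23, 92, 92, 27, 96]
Count: 6
Sum: 351
Mean: 351/6 = 58.5
Sorted: [21, 23, 27, 92, 92, 96]
Median: 59.5
Mode: 92 (2 times)
Range: 96 - 21 = 75
Min: 21, Max: 96

mean=58.5, median=59.5, mode=92, range=75


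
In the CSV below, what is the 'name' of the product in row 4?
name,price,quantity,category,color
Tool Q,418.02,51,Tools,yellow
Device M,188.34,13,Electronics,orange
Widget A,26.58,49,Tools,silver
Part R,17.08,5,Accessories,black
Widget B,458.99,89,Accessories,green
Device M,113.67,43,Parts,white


Query: Row 4 ('Part R'), column 'name'
Value: Part R

Part R


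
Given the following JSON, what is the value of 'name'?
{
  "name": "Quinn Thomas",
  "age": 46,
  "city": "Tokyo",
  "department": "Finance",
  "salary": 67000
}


Looking up field 'name'
Value: Quinn Thomas

Quinn Thomas


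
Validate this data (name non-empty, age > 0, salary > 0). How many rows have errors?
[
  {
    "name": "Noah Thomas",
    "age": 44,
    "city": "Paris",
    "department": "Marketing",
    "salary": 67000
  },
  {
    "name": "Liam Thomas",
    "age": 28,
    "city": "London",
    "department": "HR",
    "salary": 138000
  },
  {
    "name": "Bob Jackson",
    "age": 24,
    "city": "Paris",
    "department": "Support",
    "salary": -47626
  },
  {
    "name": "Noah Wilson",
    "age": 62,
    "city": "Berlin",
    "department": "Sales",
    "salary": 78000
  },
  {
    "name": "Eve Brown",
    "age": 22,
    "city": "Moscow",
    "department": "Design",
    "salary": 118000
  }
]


Validating 5 records:
Rules: name non-empty, age > 0, salary > 0

  Row 1 (Noah Thomas): OK
  Row 2 (Liam Thomas): OK
  Row 3 (Bob Jackson): negative salary: -47626
  Row 4 (Noah Wilson): OK
  Row 5 (Eve Brown): OK

Total errors: 1

1 errors


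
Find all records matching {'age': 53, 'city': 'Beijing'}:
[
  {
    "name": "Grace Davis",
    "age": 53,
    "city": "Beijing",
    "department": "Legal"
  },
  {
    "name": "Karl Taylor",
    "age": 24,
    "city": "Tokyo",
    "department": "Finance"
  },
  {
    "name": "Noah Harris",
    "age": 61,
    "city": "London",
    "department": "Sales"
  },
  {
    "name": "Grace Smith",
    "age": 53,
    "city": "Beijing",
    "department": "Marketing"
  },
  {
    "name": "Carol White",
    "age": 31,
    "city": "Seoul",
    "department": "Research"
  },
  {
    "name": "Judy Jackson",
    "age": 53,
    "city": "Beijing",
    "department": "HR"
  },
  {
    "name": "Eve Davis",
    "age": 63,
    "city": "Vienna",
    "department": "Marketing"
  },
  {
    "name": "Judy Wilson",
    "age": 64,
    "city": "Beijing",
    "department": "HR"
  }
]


Search criteria: {'age': 53, 'city': 'Beijing'}

Checking 8 records:
  Grace Davis: {age: 53, city: Beijing} <-- MATCH
  Karl Taylor: {age: 24, city: Tokyo}
  Noah Harris: {age: 61, city: London}
  Grace Smith: {age: 53, city: Beijing} <-- MATCH
  Carol White: {age: 31, city: Seoul}
  Judy Jackson: {age: 53, city: Beijing} <-- MATCH
  Eve Davis: {age: 63, city: Vienna}
  Judy Wilson: {age: 64, city: Beijing}

Matches: ["Grace Davis", "Grace Smith", "Judy Jackson"]

["Grace Davis", "Grace Smith", "Judy Jackson"]


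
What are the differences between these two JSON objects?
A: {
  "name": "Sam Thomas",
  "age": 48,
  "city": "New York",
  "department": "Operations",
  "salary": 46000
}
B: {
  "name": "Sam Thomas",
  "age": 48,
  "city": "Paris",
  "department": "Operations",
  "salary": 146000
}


Comparing each field (in key order):
  name: same
  age: same
  city: DIFFERENT
  department: same
  salary: DIFFERENT
Differences:
  city: New York -> Paris
  salary: 46000 -> 146000

2 field(s) changed

2 changes: city, salary


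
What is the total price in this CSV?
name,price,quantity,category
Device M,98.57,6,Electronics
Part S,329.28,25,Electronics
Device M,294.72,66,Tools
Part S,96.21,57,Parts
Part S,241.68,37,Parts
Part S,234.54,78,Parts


Computing total price:
Values: [98.57, 329.28, 294.72, 96.21, 241.68, 234.54]
Sum = 1295.00

1295.00


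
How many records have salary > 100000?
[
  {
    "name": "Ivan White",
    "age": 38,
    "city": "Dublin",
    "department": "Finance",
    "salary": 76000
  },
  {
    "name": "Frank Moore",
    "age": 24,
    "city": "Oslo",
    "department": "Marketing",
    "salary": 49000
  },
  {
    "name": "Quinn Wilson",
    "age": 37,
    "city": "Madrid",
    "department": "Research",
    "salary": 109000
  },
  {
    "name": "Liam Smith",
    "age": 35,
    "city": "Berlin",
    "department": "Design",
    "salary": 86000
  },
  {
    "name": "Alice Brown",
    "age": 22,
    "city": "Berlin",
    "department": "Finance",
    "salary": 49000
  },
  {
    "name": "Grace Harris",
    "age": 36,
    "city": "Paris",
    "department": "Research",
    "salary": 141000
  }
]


Data: 6 records
Condition: salary > 100000

Checking each record:
  Ivan White: 76000
  Frank Moore: 49000
  Quinn Wilson: 109000 MATCH
  Liam Smith: 86000
  Alice Brown: 49000
  Grace Harris: 141000 MATCH

Count: 2

2


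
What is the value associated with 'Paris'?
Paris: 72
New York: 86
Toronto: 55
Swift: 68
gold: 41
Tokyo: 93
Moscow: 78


Looking up key 'Paris'
Value: 72

72


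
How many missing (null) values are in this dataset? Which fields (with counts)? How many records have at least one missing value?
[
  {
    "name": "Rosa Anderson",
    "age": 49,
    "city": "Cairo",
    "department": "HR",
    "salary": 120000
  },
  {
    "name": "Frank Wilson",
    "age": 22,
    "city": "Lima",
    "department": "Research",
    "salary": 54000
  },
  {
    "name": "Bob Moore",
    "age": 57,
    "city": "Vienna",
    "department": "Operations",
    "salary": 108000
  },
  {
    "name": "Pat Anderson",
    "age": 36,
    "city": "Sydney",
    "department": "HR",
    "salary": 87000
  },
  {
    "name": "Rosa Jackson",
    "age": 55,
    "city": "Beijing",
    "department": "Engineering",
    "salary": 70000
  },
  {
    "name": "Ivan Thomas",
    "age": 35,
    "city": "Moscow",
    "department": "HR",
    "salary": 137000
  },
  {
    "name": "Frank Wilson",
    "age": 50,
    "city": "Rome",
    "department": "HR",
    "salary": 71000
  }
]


Checking for missing (null) values in 7 records:

  Rosa Anderson: complete
  Frank Wilson: complete
  Bob Moore: complete
  Pat Anderson: complete
  Rosa Jackson: complete
  Ivan Thomas: complete
  Frank Wilson: complete

Per field:
  name: 0 missing
  age: 0 missing
  city: 0 missing
  department: 0 missing
  salary: 0 missing

Total missing values: 0
Records with any missing: 0

0 missing values (none); 0 incomplete records


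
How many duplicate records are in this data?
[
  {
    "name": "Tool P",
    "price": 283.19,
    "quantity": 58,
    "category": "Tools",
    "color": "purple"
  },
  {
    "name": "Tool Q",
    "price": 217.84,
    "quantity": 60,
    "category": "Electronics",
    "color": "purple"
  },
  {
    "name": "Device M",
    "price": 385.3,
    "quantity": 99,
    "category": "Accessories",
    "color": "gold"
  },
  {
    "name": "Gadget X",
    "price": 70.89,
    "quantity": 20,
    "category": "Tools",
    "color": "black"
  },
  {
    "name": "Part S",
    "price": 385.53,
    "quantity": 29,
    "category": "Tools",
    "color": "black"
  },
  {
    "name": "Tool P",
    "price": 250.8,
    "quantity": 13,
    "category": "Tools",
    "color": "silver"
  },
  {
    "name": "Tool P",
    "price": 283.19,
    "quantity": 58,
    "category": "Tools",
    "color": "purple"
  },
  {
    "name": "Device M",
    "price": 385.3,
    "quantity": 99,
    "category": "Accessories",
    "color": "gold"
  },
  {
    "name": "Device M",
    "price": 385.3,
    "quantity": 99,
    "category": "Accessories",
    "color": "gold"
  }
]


Checking 9 records for duplicates:

  Row 1: Tool P ($283.19, qty 58)
  Row 2: Tool Q ($217.84, qty 60)
  Row 3: Device M ($385.3, qty 99)
  Row 4: Gadget X ($70.89, qty 20)
  Row 5: Part S ($385.53, qty 29)
  Row 6: Tool P ($250.8, qty 13)
  Row 7: Tool P ($283.19, qty 58) <-- DUPLICATE
  Row 8: Device M ($385.3, qty 99) <-- DUPLICATE
  Row 9: Device M ($385.3, qty 99) <-- DUPLICATE

Duplicates found: 3
Unique records: 6

3 duplicates, 6 unique
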